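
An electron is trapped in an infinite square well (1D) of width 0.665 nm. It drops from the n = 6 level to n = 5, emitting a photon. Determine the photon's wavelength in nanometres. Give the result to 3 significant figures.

λ = 133 nm

E_1 = h²/(8m_eL²) = 1.362×10^-19 J, so ΔE = (6² − 5²)E_1 = 1.498×10^-18 J.
λ = hc/ΔE = (6.626×10^-34·2.998×10^8)/1.498×10^-18 = 1.33×10^-7 m = 133 nm.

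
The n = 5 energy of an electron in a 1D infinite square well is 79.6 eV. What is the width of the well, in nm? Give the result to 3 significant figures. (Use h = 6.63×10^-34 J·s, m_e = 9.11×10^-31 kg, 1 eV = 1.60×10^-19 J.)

From E_n = n²h²/(8m_eL²), L = n·h/√(8m_eE_n).
E_5 = 79.6 eV = 1.274×10^-17 J, so L = 5·6.63×10^-34/√(8·9.11×10^-31·1.274×10^-17) = 3.44×10^-10 m = 0.344 nm.

L = 0.344 nm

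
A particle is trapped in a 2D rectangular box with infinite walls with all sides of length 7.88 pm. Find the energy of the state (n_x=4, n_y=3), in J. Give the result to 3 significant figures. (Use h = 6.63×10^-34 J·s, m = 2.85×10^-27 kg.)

E = 7.76×10^-18 J

For a 2D rectangular well E = (h²/8m)·Σ n_i²/L_i² = (6.63×10^-34)²/(8·2.85×10^-27) · [4²/(7.88 pm)² + 3²/(7.88 pm)²].
Evaluating gives E = 7.76×10^-18 J.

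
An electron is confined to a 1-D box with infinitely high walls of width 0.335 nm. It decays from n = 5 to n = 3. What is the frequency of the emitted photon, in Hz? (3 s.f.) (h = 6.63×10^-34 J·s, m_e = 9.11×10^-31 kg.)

f = 1.30×10^16 Hz

E_1 = h²/(8m_eL²) = 5.374×10^-19 J and ΔE = (5² − 3²)E_1 = 8.598×10^-18 J.
f = ΔE/h = 8.598×10^-18/6.63×10^-34 = 1.30×10^16 Hz.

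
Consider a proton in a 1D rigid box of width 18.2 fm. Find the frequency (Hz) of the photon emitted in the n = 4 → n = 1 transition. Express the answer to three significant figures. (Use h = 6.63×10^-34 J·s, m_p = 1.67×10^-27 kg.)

E_1 = h²/(8m_pL²) = 9.933×10^-14 J and ΔE = (4² − 1²)E_1 = 1.490×10^-12 J.
f = ΔE/h = 1.490×10^-12/6.63×10^-34 = 2.25×10^21 Hz.

f = 2.25×10^21 Hz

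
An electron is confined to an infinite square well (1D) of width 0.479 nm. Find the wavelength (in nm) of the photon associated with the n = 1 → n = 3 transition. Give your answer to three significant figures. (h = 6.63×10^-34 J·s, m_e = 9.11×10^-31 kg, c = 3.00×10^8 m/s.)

λ = 94.6 nm

E_1 = h²/(8m_eL²) = 2.629×10^-19 J, so ΔE = (3² − 1²)E_1 = 2.103×10^-18 J.
λ = hc/ΔE = (6.63×10^-34·3.00×10^8)/2.103×10^-18 = 9.46×10^-8 m = 94.6 nm.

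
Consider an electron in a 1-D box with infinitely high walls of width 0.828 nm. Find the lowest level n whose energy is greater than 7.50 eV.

n = 4

E_1 = h²/(8m_eL²) = 8.788×10^-20 J = 0.5486 eV.
Need n² > 7.50/0.5486 = 13.67, i.e. n > 3.697.
The smallest integer satisfying this is n = 4.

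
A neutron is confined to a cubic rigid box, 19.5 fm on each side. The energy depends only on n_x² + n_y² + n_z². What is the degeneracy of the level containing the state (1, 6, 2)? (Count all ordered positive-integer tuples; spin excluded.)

degeneracy = 9

The level has n_x² + n_y² + n_z² = 41. The ordered positive-integer solutions are (1, 2, 6), (1, 6, 2), (2, 1, 6), (2, 6, 1), (3, 4, 4), (4, 3, 4), (4, 4, 3), (6, 1, 2), (6, 2, 1).
That gives 9 states.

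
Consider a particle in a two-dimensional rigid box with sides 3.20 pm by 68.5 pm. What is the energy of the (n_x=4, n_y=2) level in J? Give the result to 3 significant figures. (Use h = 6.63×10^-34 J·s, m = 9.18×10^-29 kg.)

E = 9.36×10^-16 J

For a 2D rectangular well E = (h²/8m)·Σ n_i²/L_i² = (6.63×10^-34)²/(8·9.18×10^-29) · [4²/(3.20 pm)² + 2²/(68.5 pm)²].
Evaluating gives E = 9.36×10^-16 J.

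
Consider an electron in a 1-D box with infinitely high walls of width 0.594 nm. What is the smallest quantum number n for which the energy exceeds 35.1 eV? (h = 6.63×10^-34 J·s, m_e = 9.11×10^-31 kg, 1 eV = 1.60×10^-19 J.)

n = 6

E_1 = h²/(8m_eL²) = 1.709×10^-19 J = 1.068 eV.
Need n² > 35.1/1.068 = 32.87, i.e. n > 5.733.
The smallest integer satisfying this is n = 6.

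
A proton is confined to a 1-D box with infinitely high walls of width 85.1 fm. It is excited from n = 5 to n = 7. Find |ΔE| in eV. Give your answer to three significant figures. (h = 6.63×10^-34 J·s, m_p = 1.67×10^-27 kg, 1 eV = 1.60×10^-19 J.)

|ΔE| = 6.81×10^5 eV

E_1 = h²/(8m_pL²) = 4.543×10^-15 J.
|ΔE| = |5² − 7²|·E_1 = 24·4.543×10^-15 J = 1.090×10^-13 J = 6.81×10^5 eV.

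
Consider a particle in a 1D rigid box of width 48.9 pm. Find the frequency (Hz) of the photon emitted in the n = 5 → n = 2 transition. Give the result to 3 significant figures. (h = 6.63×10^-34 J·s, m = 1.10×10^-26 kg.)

E_1 = h²/(8mL²) = 2.089×10^-21 J and ΔE = (5² − 2²)E_1 = 4.387×10^-20 J.
f = ΔE/h = 4.387×10^-20/6.63×10^-34 = 6.62×10^13 Hz.

f = 6.62×10^13 Hz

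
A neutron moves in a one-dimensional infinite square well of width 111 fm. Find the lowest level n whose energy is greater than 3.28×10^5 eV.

E_1 = h²/(8m_nL²) = 2.659×10^-15 J = 1.660×10^4 eV.
Need n² > 3.28×10^5/1.660×10^4 = 19.76, i.e. n > 4.445.
The smallest integer satisfying this is n = 5.

n = 5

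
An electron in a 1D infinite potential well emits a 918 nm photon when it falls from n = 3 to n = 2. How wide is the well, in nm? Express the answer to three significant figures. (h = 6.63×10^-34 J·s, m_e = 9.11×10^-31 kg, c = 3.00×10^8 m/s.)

The photon carries ΔE = hc/λ = 6.63×10^-34·3.00×10^8/9.18×10^-7 m = 2.167×10^-19 J.
Since ΔE = (3² − 2²)E_1, E_1 = 4.334×10^-20 J, and L = h/√(8m_eE_1) = 1.18×10^-9 m = 1.18 nm.

L = 1.18 nm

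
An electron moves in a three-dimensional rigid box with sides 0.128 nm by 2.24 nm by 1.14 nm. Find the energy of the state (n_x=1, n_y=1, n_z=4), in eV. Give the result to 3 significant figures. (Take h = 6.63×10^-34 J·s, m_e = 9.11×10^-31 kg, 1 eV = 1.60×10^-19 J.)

E = 27.7 eV

For a 3D rectangular well E = (h²/8m_e)·Σ n_i²/L_i² = (6.63×10^-34)²/(8·9.11×10^-31) · [1²/(0.128 nm)² + 1²/(2.24 nm)² + 4²/(1.14 nm)²].
Evaluating gives E = 4.436×10^-18 J = 27.7 eV.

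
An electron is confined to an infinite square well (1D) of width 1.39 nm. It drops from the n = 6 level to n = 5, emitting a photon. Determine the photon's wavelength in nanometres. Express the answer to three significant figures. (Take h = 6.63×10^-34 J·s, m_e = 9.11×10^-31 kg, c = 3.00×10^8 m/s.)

λ = 579 nm

E_1 = h²/(8m_eL²) = 3.122×10^-20 J, so ΔE = (6² − 5²)E_1 = 3.434×10^-19 J.
λ = hc/ΔE = (6.63×10^-34·3.00×10^8)/3.434×10^-19 = 5.79×10^-7 m = 579 nm.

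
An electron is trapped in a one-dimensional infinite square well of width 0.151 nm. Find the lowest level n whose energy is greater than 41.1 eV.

E_1 = h²/(8m_eL²) = 2.642×10^-18 J = 16.49 eV.
Need n² > 41.1/16.49 = 2.492, i.e. n > 1.579.
The smallest integer satisfying this is n = 2.

n = 2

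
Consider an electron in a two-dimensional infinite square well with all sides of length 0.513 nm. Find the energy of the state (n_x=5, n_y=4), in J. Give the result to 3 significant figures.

E = 9.39×10^-18 J

For a 2D rectangular well E = (h²/8m_e)·Σ n_i²/L_i² = (6.626×10^-34)²/(8·9.109×10^-31) · [5²/(0.513 nm)² + 4²/(0.513 nm)²].
Evaluating gives E = 9.39×10^-18 J.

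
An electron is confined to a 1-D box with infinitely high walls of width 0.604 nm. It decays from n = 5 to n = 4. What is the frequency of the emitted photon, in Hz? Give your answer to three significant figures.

f = 2.24×10^15 Hz

E_1 = h²/(8m_eL²) = 1.651×10^-19 J and ΔE = (5² − 4²)E_1 = 1.486×10^-18 J.
f = ΔE/h = 1.486×10^-18/6.626×10^-34 = 2.24×10^15 Hz.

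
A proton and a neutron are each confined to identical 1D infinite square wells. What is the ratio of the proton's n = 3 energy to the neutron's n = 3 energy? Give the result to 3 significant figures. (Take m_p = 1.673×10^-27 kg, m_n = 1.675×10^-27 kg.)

1.00

E_n ∝ 1/m at fixed n and L, so the ratio is m_n/m_p = 1.675×10^-27/1.673×10^-27 = 1.00.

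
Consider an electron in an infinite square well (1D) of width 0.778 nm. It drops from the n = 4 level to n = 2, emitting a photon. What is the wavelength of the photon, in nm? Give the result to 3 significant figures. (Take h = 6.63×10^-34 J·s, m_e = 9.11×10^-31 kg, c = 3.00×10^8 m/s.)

λ = 166 nm

E_1 = h²/(8m_eL²) = 9.965×10^-20 J, so ΔE = (4² − 2²)E_1 = 1.196×10^-18 J.
λ = hc/ΔE = (6.63×10^-34·3.00×10^8)/1.196×10^-18 = 1.66×10^-7 m = 166 nm.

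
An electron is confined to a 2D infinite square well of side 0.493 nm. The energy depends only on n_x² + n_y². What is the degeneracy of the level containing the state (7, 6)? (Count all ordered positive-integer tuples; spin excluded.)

The level has n_x² + n_y² = 85. The ordered positive-integer solutions are (2, 9), (6, 7), (7, 6), (9, 2).
That gives 4 states.

degeneracy = 4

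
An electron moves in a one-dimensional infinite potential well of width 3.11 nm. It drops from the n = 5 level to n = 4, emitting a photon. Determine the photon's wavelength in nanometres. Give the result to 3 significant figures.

λ = 3.54×10^3 nm

E_1 = h²/(8m_eL²) = 6.229×10^-21 J, so ΔE = (5² − 4²)E_1 = 5.606×10^-20 J.
λ = hc/ΔE = (6.626×10^-34·2.998×10^8)/5.606×10^-20 = 3.54×10^-6 m = 3.54×10^3 nm.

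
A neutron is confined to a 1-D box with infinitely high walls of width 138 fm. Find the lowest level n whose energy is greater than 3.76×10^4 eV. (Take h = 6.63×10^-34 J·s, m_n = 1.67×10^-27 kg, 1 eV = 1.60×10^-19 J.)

E_1 = h²/(8m_nL²) = 1.728×10^-15 J = 1.080×10^4 eV.
Need n² > 3.76×10^4/1.080×10^4 = 3.481, i.e. n > 1.866.
The smallest integer satisfying this is n = 2.

n = 2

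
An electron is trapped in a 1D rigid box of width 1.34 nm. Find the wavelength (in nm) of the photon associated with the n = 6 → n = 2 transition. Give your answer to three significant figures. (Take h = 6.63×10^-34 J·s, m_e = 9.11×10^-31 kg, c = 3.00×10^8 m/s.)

E_1 = h²/(8m_eL²) = 3.359×10^-20 J, so ΔE = (6² − 2²)E_1 = 1.075×10^-18 J.
λ = hc/ΔE = (6.63×10^-34·3.00×10^8)/1.075×10^-18 = 1.85×10^-7 m = 185 nm.

λ = 185 nm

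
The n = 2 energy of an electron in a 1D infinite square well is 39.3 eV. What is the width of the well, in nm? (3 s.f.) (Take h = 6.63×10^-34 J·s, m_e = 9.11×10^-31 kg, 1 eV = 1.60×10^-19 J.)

L = 0.196 nm

From E_n = n²h²/(8m_eL²), L = n·h/√(8m_eE_n).
E_2 = 39.3 eV = 6.288×10^-18 J, so L = 2·6.63×10^-34/√(8·9.11×10^-31·6.288×10^-18) = 1.96×10^-10 m = 0.196 nm.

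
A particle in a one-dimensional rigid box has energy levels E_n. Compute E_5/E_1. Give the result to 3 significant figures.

E_n ∝ n², so E_5/E_1 = 5²/1² = 25/1 = 25.0.

25.0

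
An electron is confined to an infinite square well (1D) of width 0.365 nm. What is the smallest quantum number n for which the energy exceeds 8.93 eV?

n = 2

E_1 = h²/(8m_eL²) = 4.522×10^-19 J = 2.823 eV.
Need n² > 8.93/2.823 = 3.163, i.e. n > 1.778.
The smallest integer satisfying this is n = 2.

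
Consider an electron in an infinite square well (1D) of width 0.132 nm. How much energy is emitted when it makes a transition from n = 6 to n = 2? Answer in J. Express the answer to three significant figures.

E_1 = h²/(8m_eL²) = 3.458×10^-18 J.
|ΔE| = |6² − 2²|·E_1 = 32·3.458×10^-18 J = 1.11×10^-16 J.

|ΔE| = 1.11×10^-16 J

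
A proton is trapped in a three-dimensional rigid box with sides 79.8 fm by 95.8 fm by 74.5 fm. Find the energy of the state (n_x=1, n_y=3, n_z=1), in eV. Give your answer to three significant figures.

E = 2.70×10^5 eV

For a 3D rectangular well E = (h²/8m_p)·Σ n_i²/L_i² = (6.626×10^-34)²/(8·1.673×10^-27) · [1²/(79.8 fm)² + 3²/(95.8 fm)² + 1²/(74.5 fm)²].
Evaluating gives E = 4.323×10^-14 J = 2.70×10^5 eV.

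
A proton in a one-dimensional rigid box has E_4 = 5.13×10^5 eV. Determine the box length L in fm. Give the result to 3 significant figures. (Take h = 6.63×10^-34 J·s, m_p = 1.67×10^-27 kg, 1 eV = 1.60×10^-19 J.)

From E_n = n²h²/(8m_pL²), L = n·h/√(8m_pE_n).
E_4 = 5.13×10^5 eV = 8.208×10^-14 J, so L = 4·6.63×10^-34/√(8·1.67×10^-27·8.208×10^-14) = 8.01×10^-14 m = 80.1 fm.

L = 80.1 fm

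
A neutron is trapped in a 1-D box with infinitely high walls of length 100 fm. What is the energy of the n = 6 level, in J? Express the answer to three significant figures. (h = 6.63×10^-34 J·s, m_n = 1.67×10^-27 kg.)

For an infinite well E_n = n²h²/(8m_nL²), so E_1 = h²/(8m_nL²) = (6.63×10^-34)²/(8·1.67×10^-27·(1.00×10^-13 m)²) = 3.290×10^-15 J.
Then E_6 = 6²·E_1 = 36·3.290×10^-15 J = 1.18×10^-13 J.

E_6 = 1.18×10^-13 J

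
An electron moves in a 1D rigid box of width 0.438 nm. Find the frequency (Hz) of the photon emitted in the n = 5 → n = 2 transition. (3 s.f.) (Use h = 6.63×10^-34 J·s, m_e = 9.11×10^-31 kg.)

E_1 = h²/(8m_eL²) = 3.144×10^-19 J and ΔE = (5² − 2²)E_1 = 6.602×10^-18 J.
f = ΔE/h = 6.602×10^-18/6.63×10^-34 = 9.96×10^15 Hz.

f = 9.96×10^15 Hz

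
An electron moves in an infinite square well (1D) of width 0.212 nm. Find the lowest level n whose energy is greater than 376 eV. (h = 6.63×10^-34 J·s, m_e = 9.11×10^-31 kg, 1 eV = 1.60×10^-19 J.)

E_1 = h²/(8m_eL²) = 1.342×10^-18 J = 8.388 eV.
Need n² > 376/8.388 = 44.83, i.e. n > 6.696.
The smallest integer satisfying this is n = 7.

n = 7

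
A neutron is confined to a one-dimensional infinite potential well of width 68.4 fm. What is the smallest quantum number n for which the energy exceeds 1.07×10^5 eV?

n = 2

E_1 = h²/(8m_nL²) = 7.003×10^-15 J = 4.371×10^4 eV.
Need n² > 1.07×10^5/4.371×10^4 = 2.448, i.e. n > 1.565.
The smallest integer satisfying this is n = 2.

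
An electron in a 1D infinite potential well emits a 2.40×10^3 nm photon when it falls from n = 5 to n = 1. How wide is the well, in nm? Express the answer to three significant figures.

The photon carries ΔE = hc/λ = 6.626×10^-34·2.998×10^8/2.40×10^-6 m = 8.277×10^-20 J.
Since ΔE = (5² − 1²)E_1, E_1 = 3.449×10^-21 J, and L = h/√(8m_eE_1) = 4.18×10^-9 m = 4.18 nm.

L = 4.18 nm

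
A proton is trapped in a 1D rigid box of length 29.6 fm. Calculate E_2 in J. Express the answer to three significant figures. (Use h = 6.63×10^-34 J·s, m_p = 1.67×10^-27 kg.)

For an infinite well E_n = n²h²/(8m_pL²), so E_1 = h²/(8m_pL²) = (6.63×10^-34)²/(8·1.67×10^-27·(2.96×10^-14 m)²) = 3.755×10^-14 J.
Then E_2 = 2²·E_1 = 4·3.755×10^-14 J = 1.50×10^-13 J.

E_2 = 1.50×10^-13 J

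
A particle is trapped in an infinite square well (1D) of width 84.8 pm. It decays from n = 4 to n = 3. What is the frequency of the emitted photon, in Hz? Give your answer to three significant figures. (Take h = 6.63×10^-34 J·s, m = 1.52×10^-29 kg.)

f = 5.31×10^15 Hz

E_1 = h²/(8mL²) = 5.027×10^-19 J and ΔE = (4² − 3²)E_1 = 3.519×10^-18 J.
f = ΔE/h = 3.519×10^-18/6.63×10^-34 = 5.31×10^15 Hz.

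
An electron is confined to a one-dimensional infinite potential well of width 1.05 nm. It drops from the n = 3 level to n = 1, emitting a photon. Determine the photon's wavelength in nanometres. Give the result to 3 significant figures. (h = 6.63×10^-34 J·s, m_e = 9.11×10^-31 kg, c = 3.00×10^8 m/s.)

E_1 = h²/(8m_eL²) = 5.471×10^-20 J, so ΔE = (3² − 1²)E_1 = 4.377×10^-19 J.
λ = hc/ΔE = (6.63×10^-34·3.00×10^8)/4.377×10^-19 = 4.54×10^-7 m = 454 nm.

λ = 454 nm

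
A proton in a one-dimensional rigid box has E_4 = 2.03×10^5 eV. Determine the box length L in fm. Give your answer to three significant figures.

L = 127 fm

From E_n = n²h²/(8m_pL²), L = n·h/√(8m_pE_n).
E_4 = 2.03×10^5 eV = 3.252×10^-14 J, so L = 4·6.626×10^-34/√(8·1.673×10^-27·3.252×10^-14) = 1.27×10^-13 m = 127 fm.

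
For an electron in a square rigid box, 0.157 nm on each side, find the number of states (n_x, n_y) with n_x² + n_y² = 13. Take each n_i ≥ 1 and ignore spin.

degeneracy = 2

The level has n_x² + n_y² = 13. The ordered positive-integer solutions are (2, 3), (3, 2).
That gives 2 states.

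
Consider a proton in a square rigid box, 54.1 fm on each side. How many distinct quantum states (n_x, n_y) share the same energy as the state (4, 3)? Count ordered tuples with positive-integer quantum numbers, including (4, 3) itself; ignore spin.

The level has n_x² + n_y² = 25. The ordered positive-integer solutions are (3, 4), (4, 3).
That gives 2 states.

degeneracy = 2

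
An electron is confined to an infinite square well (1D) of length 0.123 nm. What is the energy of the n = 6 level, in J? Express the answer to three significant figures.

For an infinite well E_n = n²h²/(8m_eL²), so E_1 = h²/(8m_eL²) = (6.626×10^-34)²/(8·9.109×10^-31·(1.23×10^-10 m)²) = 3.982×10^-18 J.
Then E_6 = 6²·E_1 = 36·3.982×10^-18 J = 1.43×10^-16 J.

E_6 = 1.43×10^-16 J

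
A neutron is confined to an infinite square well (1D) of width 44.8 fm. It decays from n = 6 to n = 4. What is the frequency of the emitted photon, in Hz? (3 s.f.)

f = 4.93×10^20 Hz

E_1 = h²/(8m_nL²) = 1.632×10^-14 J and ΔE = (6² − 4²)E_1 = 3.264×10^-13 J.
f = ΔE/h = 3.264×10^-13/6.626×10^-34 = 4.93×10^20 Hz.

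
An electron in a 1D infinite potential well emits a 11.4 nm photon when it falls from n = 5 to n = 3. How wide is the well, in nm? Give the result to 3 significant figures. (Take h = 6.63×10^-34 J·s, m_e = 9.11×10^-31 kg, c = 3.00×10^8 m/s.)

L = 0.235 nm

The photon carries ΔE = hc/λ = 6.63×10^-34·3.00×10^8/1.14×10^-8 m = 1.745×10^-17 J.
Since ΔE = (5² − 3²)E_1, E_1 = 1.091×10^-18 J, and L = h/√(8m_eE_1) = 2.35×10^-10 m = 0.235 nm.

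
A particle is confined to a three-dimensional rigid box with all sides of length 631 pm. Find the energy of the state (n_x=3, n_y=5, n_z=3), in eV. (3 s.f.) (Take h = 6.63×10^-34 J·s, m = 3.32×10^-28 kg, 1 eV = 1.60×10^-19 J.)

E = 0.112 eV

For a 3D rectangular well E = (h²/8m)·Σ n_i²/L_i² = (6.63×10^-34)²/(8·3.32×10^-28) · [3²/(631 pm)² + 5²/(631 pm)² + 3²/(631 pm)²].
Evaluating gives E = 1.787×10^-20 J = 0.112 eV.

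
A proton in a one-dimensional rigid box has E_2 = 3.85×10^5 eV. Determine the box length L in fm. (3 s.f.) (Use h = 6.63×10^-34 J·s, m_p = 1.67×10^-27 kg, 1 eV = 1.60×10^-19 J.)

From E_n = n²h²/(8m_pL²), L = n·h/√(8m_pE_n).
E_2 = 3.85×10^5 eV = 6.160×10^-14 J, so L = 2·6.63×10^-34/√(8·1.67×10^-27·6.160×10^-14) = 4.62×10^-14 m = 46.2 fm.

L = 46.2 fm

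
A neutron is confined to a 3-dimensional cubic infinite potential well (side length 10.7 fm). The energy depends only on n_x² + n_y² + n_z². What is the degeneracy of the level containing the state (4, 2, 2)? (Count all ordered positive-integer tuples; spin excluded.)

The level has n_x² + n_y² + n_z² = 24. The ordered positive-integer solutions are (2, 2, 4), (2, 4, 2), (4, 2, 2).
That gives 3 states.

degeneracy = 3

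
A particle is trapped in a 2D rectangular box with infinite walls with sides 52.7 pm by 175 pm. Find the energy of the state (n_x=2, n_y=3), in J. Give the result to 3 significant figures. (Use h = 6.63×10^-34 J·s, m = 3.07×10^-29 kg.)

E = 3.10×10^-18 J

For a 2D rectangular well E = (h²/8m)·Σ n_i²/L_i² = (6.63×10^-34)²/(8·3.07×10^-29) · [2²/(52.7 pm)² + 3²/(175 pm)²].
Evaluating gives E = 3.10×10^-18 J.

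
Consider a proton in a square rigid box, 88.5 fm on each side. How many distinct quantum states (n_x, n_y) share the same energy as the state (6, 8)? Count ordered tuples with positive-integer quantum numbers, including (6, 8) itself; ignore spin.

degeneracy = 2

The level has n_x² + n_y² = 100. The ordered positive-integer solutions are (6, 8), (8, 6).
That gives 2 states.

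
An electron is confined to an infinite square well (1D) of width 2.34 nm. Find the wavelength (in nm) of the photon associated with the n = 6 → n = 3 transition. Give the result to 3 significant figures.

E_1 = h²/(8m_eL²) = 1.100×10^-20 J, so ΔE = (6² − 3²)E_1 = 2.970×10^-19 J.
λ = hc/ΔE = (6.626×10^-34·2.998×10^8)/2.970×10^-19 = 6.69×10^-7 m = 669 nm.

λ = 669 nm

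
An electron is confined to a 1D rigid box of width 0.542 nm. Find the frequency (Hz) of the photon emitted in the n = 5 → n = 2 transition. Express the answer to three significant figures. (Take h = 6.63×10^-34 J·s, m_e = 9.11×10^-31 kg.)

f = 6.50×10^15 Hz

E_1 = h²/(8m_eL²) = 2.053×10^-19 J and ΔE = (5² − 2²)E_1 = 4.311×10^-18 J.
f = ΔE/h = 4.311×10^-18/6.63×10^-34 = 6.50×10^15 Hz.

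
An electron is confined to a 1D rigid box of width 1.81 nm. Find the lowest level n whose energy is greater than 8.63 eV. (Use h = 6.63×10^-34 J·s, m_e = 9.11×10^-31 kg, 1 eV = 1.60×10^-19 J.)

n = 9

E_1 = h²/(8m_eL²) = 1.841×10^-20 J = 0.1151 eV.
Need n² > 8.63/0.1151 = 74.98, i.e. n > 8.659.
The smallest integer satisfying this is n = 9.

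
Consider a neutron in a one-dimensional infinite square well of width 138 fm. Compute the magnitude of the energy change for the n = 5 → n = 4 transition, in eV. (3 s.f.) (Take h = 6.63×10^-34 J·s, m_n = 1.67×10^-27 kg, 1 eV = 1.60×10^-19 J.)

E_1 = h²/(8m_nL²) = 1.728×10^-15 J.
|ΔE| = |5² − 4²|·E_1 = 9·1.728×10^-15 J = 1.555×10^-14 J = 9.72×10^4 eV.

|ΔE| = 9.72×10^4 eV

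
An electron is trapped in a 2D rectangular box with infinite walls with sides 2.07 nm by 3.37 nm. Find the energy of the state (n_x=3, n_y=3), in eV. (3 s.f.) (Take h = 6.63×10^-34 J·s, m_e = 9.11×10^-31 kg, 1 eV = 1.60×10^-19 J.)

E = 1.09 eV

For a 2D rectangular well E = (h²/8m_e)·Σ n_i²/L_i² = (6.63×10^-34)²/(8·9.11×10^-31) · [3²/(2.07 nm)² + 3²/(3.37 nm)²].
Evaluating gives E = 1.745×10^-19 J = 1.09 eV.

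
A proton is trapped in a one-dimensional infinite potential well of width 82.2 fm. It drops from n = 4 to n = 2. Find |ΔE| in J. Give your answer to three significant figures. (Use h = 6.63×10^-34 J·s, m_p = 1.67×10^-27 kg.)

|ΔE| = 5.84×10^-14 J

E_1 = h²/(8m_pL²) = 4.869×10^-15 J.
|ΔE| = |4² − 2²|·E_1 = 12·4.869×10^-15 J = 5.84×10^-14 J.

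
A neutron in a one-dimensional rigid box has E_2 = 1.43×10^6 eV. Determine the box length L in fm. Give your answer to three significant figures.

From E_n = n²h²/(8m_nL²), L = n·h/√(8m_nE_n).
E_2 = 1.43×10^6 eV = 2.291×10^-13 J, so L = 2·6.626×10^-34/√(8·1.675×10^-27·2.291×10^-13) = 2.39×10^-14 m = 23.9 fm.

L = 23.9 fm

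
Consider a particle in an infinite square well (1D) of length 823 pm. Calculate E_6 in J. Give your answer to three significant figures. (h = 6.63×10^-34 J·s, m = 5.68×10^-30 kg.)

E_6 = 5.14×10^-19 J

For an infinite well E_n = n²h²/(8mL²), so E_1 = h²/(8mL²) = (6.63×10^-34)²/(8·5.68×10^-30·(8.23×10^-10 m)²) = 1.428×10^-20 J.
Then E_6 = 6²·E_1 = 36·1.428×10^-20 J = 5.14×10^-19 J.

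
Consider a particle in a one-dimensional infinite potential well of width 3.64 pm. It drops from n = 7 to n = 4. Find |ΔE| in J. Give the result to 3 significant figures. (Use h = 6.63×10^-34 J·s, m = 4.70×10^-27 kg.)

|ΔE| = 2.91×10^-17 J

E_1 = h²/(8mL²) = 8.823×10^-19 J.
|ΔE| = |7² − 4²|·E_1 = 33·8.823×10^-19 J = 2.91×10^-17 J.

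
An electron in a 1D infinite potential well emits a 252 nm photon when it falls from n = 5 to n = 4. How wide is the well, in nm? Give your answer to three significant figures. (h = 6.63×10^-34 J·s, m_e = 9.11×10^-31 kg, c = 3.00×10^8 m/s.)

The photon carries ΔE = hc/λ = 6.63×10^-34·3.00×10^8/2.52×10^-7 m = 7.893×10^-19 J.
Since ΔE = (5² − 4²)E_1, E_1 = 8.770×10^-20 J, and L = h/√(8m_eE_1) = 8.29×10^-10 m = 0.829 nm.

L = 0.829 nm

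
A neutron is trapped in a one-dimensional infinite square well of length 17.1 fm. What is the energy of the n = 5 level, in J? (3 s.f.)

E_5 = 2.80×10^-12 J

For an infinite well E_n = n²h²/(8m_nL²), so E_1 = h²/(8m_nL²) = (6.626×10^-34)²/(8·1.675×10^-27·(1.71×10^-14 m)²) = 1.120×10^-13 J.
Then E_5 = 5²·E_1 = 25·1.120×10^-13 J = 2.80×10^-12 J.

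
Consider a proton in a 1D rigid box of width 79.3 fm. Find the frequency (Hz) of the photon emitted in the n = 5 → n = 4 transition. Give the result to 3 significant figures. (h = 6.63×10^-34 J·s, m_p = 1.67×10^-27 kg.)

f = 7.10×10^19 Hz

E_1 = h²/(8m_pL²) = 5.232×10^-15 J and ΔE = (5² − 4²)E_1 = 4.709×10^-14 J.
f = ΔE/h = 4.709×10^-14/6.63×10^-34 = 7.10×10^19 Hz.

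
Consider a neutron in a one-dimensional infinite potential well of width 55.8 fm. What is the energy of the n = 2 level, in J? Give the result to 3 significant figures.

For an infinite well E_n = n²h²/(8m_nL²), so E_1 = h²/(8m_nL²) = (6.626×10^-34)²/(8·1.675×10^-27·(5.58×10^-14 m)²) = 1.052×10^-14 J.
Then E_2 = 2²·E_1 = 4·1.052×10^-14 J = 4.21×10^-14 J.

E_2 = 4.21×10^-14 J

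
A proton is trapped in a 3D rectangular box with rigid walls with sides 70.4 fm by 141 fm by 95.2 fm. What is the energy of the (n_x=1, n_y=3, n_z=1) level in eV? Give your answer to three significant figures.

E = 1.57×10^5 eV

For a 3D rectangular well E = (h²/8m_p)·Σ n_i²/L_i² = (6.626×10^-34)²/(8·1.673×10^-27) · [1²/(70.4 fm)² + 3²/(141 fm)² + 1²/(95.2 fm)²].
Evaluating gives E = 2.509×10^-14 J = 1.57×10^5 eV.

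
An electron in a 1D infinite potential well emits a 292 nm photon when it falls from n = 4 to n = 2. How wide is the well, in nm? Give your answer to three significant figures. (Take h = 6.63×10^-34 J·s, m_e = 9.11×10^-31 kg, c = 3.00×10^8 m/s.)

The photon carries ΔE = hc/λ = 6.63×10^-34·3.00×10^8/2.92×10^-7 m = 6.812×10^-19 J.
Since ΔE = (4² − 2²)E_1, E_1 = 5.677×10^-20 J, and L = h/√(8m_eE_1) = 1.03×10^-9 m = 1.03 nm.

L = 1.03 nm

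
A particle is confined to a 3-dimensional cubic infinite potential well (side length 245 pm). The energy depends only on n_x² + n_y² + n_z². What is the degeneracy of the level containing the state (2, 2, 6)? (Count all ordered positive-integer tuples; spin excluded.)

degeneracy = 3

The level has n_x² + n_y² + n_z² = 44. The ordered positive-integer solutions are (2, 2, 6), (2, 6, 2), (6, 2, 2).
That gives 3 states.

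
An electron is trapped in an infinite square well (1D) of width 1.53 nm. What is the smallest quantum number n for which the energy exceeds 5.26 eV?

E_1 = h²/(8m_eL²) = 2.574×10^-20 J = 0.1607 eV.
Need n² > 5.26/0.1607 = 32.73, i.e. n > 5.721.
The smallest integer satisfying this is n = 6.

n = 6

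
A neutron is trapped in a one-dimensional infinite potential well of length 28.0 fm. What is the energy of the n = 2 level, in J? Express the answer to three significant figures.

For an infinite well E_n = n²h²/(8m_nL²), so E_1 = h²/(8m_nL²) = (6.626×10^-34)²/(8·1.675×10^-27·(2.80×10^-14 m)²) = 4.179×10^-14 J.
Then E_2 = 2²·E_1 = 4·4.179×10^-14 J = 1.67×10^-13 J.

E_2 = 1.67×10^-13 J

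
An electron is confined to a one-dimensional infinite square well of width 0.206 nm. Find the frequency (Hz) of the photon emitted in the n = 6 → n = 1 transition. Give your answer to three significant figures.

f = 7.50×10^16 Hz

E_1 = h²/(8m_eL²) = 1.420×10^-18 J and ΔE = (6² − 1²)E_1 = 4.970×10^-17 J.
f = ΔE/h = 4.970×10^-17/6.626×10^-34 = 7.50×10^16 Hz.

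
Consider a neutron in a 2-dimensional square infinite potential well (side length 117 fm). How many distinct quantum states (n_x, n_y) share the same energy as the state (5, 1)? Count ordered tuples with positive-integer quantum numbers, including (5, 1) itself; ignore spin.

The level has n_x² + n_y² = 26. The ordered positive-integer solutions are (1, 5), (5, 1).
That gives 2 states.

degeneracy = 2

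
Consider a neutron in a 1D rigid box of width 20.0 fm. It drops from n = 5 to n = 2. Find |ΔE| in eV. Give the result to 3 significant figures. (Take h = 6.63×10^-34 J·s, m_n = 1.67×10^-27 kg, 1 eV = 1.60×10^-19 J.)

|ΔE| = 1.08×10^7 eV

E_1 = h²/(8m_nL²) = 8.225×10^-14 J.
|ΔE| = |5² − 2²|·E_1 = 21·8.225×10^-14 J = 1.727×10^-12 J = 1.08×10^7 eV.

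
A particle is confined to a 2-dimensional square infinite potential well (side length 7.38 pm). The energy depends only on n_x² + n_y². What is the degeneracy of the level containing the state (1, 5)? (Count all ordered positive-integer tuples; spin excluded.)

degeneracy = 2

The level has n_x² + n_y² = 26. The ordered positive-integer solutions are (1, 5), (5, 1).
That gives 2 states.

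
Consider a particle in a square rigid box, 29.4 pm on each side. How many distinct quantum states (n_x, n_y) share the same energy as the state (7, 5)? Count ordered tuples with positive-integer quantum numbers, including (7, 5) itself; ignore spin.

The level has n_x² + n_y² = 74. The ordered positive-integer solutions are (5, 7), (7, 5).
That gives 2 states.

degeneracy = 2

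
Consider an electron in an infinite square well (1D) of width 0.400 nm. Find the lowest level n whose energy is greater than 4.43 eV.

n = 2

E_1 = h²/(8m_eL²) = 3.765×10^-19 J = 2.350 eV.
Need n² > 4.43/2.350 = 1.885, i.e. n > 1.373.
The smallest integer satisfying this is n = 2.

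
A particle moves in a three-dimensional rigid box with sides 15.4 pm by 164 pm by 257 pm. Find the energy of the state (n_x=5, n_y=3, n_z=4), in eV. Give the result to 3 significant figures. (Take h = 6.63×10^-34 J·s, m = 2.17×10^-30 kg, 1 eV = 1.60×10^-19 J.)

For a 3D rectangular well E = (h²/8m)·Σ n_i²/L_i² = (6.63×10^-34)²/(8·2.17×10^-30) · [5²/(15.4 pm)² + 3²/(164 pm)² + 4²/(257 pm)²].
Evaluating gives E = 2.684×10^-15 J = 1.68×10^4 eV.

E = 1.68×10^4 eV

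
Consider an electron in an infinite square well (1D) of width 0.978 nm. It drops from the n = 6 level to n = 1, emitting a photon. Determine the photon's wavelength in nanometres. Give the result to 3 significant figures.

E_1 = h²/(8m_eL²) = 6.299×10^-20 J, so ΔE = (6² − 1²)E_1 = 2.205×10^-18 J.
λ = hc/ΔE = (6.626×10^-34·2.998×10^8)/2.205×10^-18 = 9.01×10^-8 m = 90.1 nm.

λ = 90.1 nm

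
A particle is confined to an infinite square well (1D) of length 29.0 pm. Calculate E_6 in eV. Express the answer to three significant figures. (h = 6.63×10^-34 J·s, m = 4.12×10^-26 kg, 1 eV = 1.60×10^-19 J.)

For an infinite well E_n = n²h²/(8mL²), so E_1 = h²/(8mL²) = (6.63×10^-34)²/(8·4.12×10^-26·(2.90×10^-11 m)²) = 1.586×10^-21 J.
Then E_6 = 6²·E_1 = 36·1.586×10^-21 J = 5.710×10^-20 J.
Converting, E_6 = 5.710×10^-20 J / (1.60×10^-19 J/eV) = 0.357 eV.

E_6 = 0.357 eV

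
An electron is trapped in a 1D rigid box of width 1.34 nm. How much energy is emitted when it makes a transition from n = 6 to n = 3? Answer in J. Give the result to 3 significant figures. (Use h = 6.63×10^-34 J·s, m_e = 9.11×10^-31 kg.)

E_1 = h²/(8m_eL²) = 3.359×10^-20 J.
|ΔE| = |6² − 3²|·E_1 = 27·3.359×10^-20 J = 9.07×10^-19 J.

|ΔE| = 9.07×10^-19 J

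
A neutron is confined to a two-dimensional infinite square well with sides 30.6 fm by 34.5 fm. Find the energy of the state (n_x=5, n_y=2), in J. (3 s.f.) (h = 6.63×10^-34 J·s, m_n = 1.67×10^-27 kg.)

For a 2D rectangular well E = (h²/8m_n)·Σ n_i²/L_i² = (6.63×10^-34)²/(8·1.67×10^-27) · [5²/(30.6 fm)² + 2²/(34.5 fm)²].
Evaluating gives E = 9.89×10^-13 J.

E = 9.89×10^-13 J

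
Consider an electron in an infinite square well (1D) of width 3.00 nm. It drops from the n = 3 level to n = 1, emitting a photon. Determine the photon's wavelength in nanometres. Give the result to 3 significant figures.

λ = 3.71×10^3 nm

E_1 = h²/(8m_eL²) = 6.694×10^-21 J, so ΔE = (3² − 1²)E_1 = 5.355×10^-20 J.
λ = hc/ΔE = (6.626×10^-34·2.998×10^8)/5.355×10^-20 = 3.71×10^-6 m = 3.71×10^3 nm.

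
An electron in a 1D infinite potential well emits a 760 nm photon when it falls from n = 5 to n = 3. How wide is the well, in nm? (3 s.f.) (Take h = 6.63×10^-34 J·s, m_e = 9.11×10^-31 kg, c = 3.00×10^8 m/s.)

L = 1.92 nm

The photon carries ΔE = hc/λ = 6.63×10^-34·3.00×10^8/7.60×10^-7 m = 2.617×10^-19 J.
Since ΔE = (5² − 3²)E_1, E_1 = 1.636×10^-20 J, and L = h/√(8m_eE_1) = 1.92×10^-9 m = 1.92 nm.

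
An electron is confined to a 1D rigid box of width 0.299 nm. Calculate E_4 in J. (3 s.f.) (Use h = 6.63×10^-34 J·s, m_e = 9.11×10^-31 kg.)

E_4 = 1.08×10^-17 J

For an infinite well E_n = n²h²/(8m_eL²), so E_1 = h²/(8m_eL²) = (6.63×10^-34)²/(8·9.11×10^-31·(2.99×10^-10 m)²) = 6.746×10^-19 J.
Then E_4 = 4²·E_1 = 16·6.746×10^-19 J = 1.08×10^-17 J.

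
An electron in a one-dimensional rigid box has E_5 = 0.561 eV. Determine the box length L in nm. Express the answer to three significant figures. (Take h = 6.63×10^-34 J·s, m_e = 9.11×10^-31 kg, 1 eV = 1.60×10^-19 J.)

From E_n = n²h²/(8m_eL²), L = n·h/√(8m_eE_n).
E_5 = 0.561 eV = 8.976×10^-20 J, so L = 5·6.63×10^-34/√(8·9.11×10^-31·8.976×10^-20) = 4.10×10^-9 m = 4.10 nm.

L = 4.10 nm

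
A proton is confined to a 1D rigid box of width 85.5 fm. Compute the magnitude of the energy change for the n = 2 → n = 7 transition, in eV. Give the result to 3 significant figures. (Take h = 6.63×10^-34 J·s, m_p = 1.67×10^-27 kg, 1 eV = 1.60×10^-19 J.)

|ΔE| = 1.27×10^6 eV

E_1 = h²/(8m_pL²) = 4.501×10^-15 J.
|ΔE| = |2² − 7²|·E_1 = 45·4.501×10^-15 J = 2.025×10^-13 J = 1.27×10^6 eV.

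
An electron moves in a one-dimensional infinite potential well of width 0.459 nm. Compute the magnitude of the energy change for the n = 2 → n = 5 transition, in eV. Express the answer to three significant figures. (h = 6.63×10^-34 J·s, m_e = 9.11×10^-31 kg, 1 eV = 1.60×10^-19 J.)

E_1 = h²/(8m_eL²) = 2.863×10^-19 J.
|ΔE| = |2² − 5²|·E_1 = 21·2.863×10^-19 J = 6.012×10^-18 J = 37.6 eV.

|ΔE| = 37.6 eV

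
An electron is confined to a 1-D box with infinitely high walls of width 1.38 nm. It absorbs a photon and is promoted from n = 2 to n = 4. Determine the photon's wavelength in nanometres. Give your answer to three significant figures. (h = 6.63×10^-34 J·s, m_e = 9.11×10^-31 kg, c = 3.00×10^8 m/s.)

E_1 = h²/(8m_eL²) = 3.167×10^-20 J, so ΔE = (4² − 2²)E_1 = 3.800×10^-19 J.
λ = hc/ΔE = (6.63×10^-34·3.00×10^8)/3.800×10^-19 = 5.23×10^-7 m = 523 nm.

λ = 523 nm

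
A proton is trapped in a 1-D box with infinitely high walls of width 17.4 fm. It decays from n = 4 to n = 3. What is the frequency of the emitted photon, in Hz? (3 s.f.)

f = 1.14×10^21 Hz

E_1 = h²/(8m_pL²) = 1.083×10^-13 J and ΔE = (4² − 3²)E_1 = 7.581×10^-13 J.
f = ΔE/h = 7.581×10^-13/6.626×10^-34 = 1.14×10^21 Hz.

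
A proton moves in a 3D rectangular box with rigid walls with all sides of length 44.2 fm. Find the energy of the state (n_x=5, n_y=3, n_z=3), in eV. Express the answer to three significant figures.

E = 4.51×10^6 eV

For a 3D rectangular well E = (h²/8m_p)·Σ n_i²/L_i² = (6.626×10^-34)²/(8·1.673×10^-27) · [5²/(44.2 fm)² + 3²/(44.2 fm)² + 3²/(44.2 fm)²].
Evaluating gives E = 7.220×10^-13 J = 4.51×10^6 eV.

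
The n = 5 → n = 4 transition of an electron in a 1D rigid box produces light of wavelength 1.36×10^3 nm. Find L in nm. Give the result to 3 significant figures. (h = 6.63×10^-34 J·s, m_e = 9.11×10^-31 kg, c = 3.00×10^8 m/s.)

L = 1.93 nm

The photon carries ΔE = hc/λ = 6.63×10^-34·3.00×10^8/1.36×10^-6 m = 1.462×10^-19 J.
Since ΔE = (5² − 4²)E_1, E_1 = 1.624×10^-20 J, and L = h/√(8m_eE_1) = 1.93×10^-9 m = 1.93 nm.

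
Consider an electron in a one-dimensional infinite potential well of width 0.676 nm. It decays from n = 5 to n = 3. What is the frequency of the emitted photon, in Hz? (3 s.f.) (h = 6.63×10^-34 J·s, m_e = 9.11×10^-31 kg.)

E_1 = h²/(8m_eL²) = 1.320×10^-19 J and ΔE = (5² − 3²)E_1 = 2.112×10^-18 J.
f = ΔE/h = 2.112×10^-18/6.63×10^-34 = 3.19×10^15 Hz.

f = 3.19×10^15 Hz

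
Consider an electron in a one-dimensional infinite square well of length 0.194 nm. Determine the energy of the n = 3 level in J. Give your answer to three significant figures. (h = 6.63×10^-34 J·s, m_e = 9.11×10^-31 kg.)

For an infinite well E_n = n²h²/(8m_eL²), so E_1 = h²/(8m_eL²) = (6.63×10^-34)²/(8·9.11×10^-31·(1.94×10^-10 m)²) = 1.603×10^-18 J.
Then E_3 = 3²·E_1 = 9·1.603×10^-18 J = 1.44×10^-17 J.

E_3 = 1.44×10^-17 J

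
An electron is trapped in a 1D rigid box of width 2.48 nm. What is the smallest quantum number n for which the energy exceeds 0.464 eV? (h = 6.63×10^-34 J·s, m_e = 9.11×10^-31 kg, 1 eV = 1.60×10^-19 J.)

E_1 = h²/(8m_eL²) = 9.807×10^-21 J = 0.06129 eV.
Need n² > 0.464/0.06129 = 7.571, i.e. n > 2.752.
The smallest integer satisfying this is n = 3.

n = 3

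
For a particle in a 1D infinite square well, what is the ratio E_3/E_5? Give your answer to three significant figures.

E_n ∝ n², so E_3/E_5 = 3²/5² = 9/25 = 0.360.

0.360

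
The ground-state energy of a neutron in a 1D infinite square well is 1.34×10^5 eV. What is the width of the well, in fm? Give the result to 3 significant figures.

L = 39.1 fm

From E_n = n²h²/(8m_nL²), L = n·h/√(8m_nE_n).
E_1 = 1.34×10^5 eV = 2.147×10^-14 J, so L = 1·6.626×10^-34/√(8·1.675×10^-27·2.147×10^-14) = 3.91×10^-14 m = 39.1 fm.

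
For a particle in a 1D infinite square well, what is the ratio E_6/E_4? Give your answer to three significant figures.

2.25

E_n ∝ n², so E_6/E_4 = 6²/4² = 36/16 = 2.25.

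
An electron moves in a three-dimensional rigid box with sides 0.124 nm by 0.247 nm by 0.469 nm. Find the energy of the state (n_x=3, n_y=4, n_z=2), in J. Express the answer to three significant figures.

E = 5.22×10^-17 J

For a 3D rectangular well E = (h²/8m_e)·Σ n_i²/L_i² = (6.626×10^-34)²/(8·9.109×10^-31) · [3²/(0.124 nm)² + 4²/(0.247 nm)² + 2²/(0.469 nm)²].
Evaluating gives E = 5.22×10^-17 J.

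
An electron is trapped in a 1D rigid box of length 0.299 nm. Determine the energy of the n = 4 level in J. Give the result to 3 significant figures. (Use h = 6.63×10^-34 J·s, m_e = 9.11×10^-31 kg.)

E_4 = 1.08×10^-17 J

For an infinite well E_n = n²h²/(8m_eL²), so E_1 = h²/(8m_eL²) = (6.63×10^-34)²/(8·9.11×10^-31·(2.99×10^-10 m)²) = 6.746×10^-19 J.
Then E_4 = 4²·E_1 = 16·6.746×10^-19 J = 1.08×10^-17 J.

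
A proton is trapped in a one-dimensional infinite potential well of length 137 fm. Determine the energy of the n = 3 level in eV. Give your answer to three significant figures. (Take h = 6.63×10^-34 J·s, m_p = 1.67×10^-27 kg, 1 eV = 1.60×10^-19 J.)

For an infinite well E_n = n²h²/(8m_pL²), so E_1 = h²/(8m_pL²) = (6.63×10^-34)²/(8·1.67×10^-27·(1.37×10^-13 m)²) = 1.753×10^-15 J.
Then E_3 = 3²·E_1 = 9·1.753×10^-15 J = 1.578×10^-14 J.
Converting, E_3 = 1.578×10^-14 J / (1.60×10^-19 J/eV) = 9.86×10^4 eV.

E_3 = 9.86×10^4 eV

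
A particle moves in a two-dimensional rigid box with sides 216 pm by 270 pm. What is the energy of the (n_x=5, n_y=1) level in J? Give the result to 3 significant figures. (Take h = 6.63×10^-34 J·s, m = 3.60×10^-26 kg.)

E = 8.39×10^-22 J

For a 2D rectangular well E = (h²/8m)·Σ n_i²/L_i² = (6.63×10^-34)²/(8·3.60×10^-26) · [5²/(216 pm)² + 1²/(270 pm)²].
Evaluating gives E = 8.39×10^-22 J.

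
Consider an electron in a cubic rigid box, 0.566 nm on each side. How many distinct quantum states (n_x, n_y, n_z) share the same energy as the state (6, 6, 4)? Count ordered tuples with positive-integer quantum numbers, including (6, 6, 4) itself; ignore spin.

degeneracy = 3

The level has n_x² + n_y² + n_z² = 88. The ordered positive-integer solutions are (4, 6, 6), (6, 4, 6), (6, 6, 4).
That gives 3 states.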